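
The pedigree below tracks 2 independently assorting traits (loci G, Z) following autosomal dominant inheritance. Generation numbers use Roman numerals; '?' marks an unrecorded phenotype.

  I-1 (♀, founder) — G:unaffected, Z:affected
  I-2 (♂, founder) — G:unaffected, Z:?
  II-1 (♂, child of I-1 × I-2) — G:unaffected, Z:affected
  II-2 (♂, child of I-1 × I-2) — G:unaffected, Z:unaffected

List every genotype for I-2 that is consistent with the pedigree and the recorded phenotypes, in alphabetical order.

G/I-1 un ·: gg
G/I-2 un ·: gg
G/II-1 un I-1×I-2: gg
G/II-2 un I-1×I-2: gg
⇒ G over [I-1,I-2,II-1,II-2]: 1 consistent
Z/I-1 aff ·: Zz
Z/I-2 ? ·: zz|Zz
Z/II-1 aff I-1×I-2: Zz|ZZ
Z/II-2 un I-1×I-2: zz
⇒ Z over [I-1,I-2,II-1,II-2]: 3 consistent

I-2 ∈ {gg Zz, gg zz}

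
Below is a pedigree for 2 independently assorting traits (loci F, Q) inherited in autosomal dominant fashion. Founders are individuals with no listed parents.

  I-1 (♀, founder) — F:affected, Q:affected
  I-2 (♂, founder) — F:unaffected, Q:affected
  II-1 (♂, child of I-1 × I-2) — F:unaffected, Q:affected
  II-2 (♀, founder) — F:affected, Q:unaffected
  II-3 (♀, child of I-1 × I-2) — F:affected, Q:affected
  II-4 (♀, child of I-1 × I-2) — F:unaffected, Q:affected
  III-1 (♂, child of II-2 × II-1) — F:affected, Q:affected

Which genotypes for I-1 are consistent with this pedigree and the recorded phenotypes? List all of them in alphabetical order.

F/I-1 aff ·: Ff
F/I-2 un ·: ff
F/II-1 un I-1×I-2: ff
F/II-2 aff ·: Ff|FF
F/II-3 aff I-1×I-2: Ff
F/II-4 un I-1×I-2: ff
F/III-1 aff II-2×II-1: Ff
⇒ F over [I-1,I-2,II-1,II-2,II-3,II-4,III-1]: 2 consistent
Q/I-1 aff ·: Qq|QQ
Q/I-2 aff ·: Qq|QQ
Q/II-1 aff I-1×I-2: Qq|QQ
Q/II-2 un ·: qq
Q/II-3 aff I-1×I-2: Qq|QQ
Q/II-4 aff I-1×I-2: Qq|QQ
Q/III-1 aff II-2×II-1: Qq
⇒ Q over [I-1,I-2,II-1,II-2,II-3,II-4,III-1]: 25 consistent

I-1 ∈ {Ff QQ, Ff Qq}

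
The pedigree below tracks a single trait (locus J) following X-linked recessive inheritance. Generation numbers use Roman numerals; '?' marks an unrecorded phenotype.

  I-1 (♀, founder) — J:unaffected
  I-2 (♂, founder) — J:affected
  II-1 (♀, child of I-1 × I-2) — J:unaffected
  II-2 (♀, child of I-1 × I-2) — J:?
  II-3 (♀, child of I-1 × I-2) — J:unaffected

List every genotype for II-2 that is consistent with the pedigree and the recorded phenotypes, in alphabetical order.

J/I-1 un ·: X^JX^J|X^JX^j
J/I-2 aff ·: X^jY
J/II-1 un I-1×I-2: X^JX^j
J/II-2 ? I-1×I-2: X^JX^j|X^jX^j
J/II-3 un I-1×I-2: X^JX^j
⇒ J over [I-1,I-2,II-1,II-2,II-3]: 3 consistent

II-2 ∈ {X^JX^j, X^jX^j}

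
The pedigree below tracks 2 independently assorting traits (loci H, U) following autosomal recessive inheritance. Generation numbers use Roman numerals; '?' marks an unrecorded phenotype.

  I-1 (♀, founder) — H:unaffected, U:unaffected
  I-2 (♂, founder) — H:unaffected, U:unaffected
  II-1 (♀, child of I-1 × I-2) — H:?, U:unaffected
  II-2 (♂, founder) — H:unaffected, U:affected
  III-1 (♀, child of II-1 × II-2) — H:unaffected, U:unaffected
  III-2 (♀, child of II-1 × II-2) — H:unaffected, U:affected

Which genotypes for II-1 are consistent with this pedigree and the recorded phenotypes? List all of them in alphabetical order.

H/I-1 un ·: HH|Hh
H/I-2 un ·: HH|Hh
H/II-1 ? I-1×I-2: HH|Hh|hh
H/II-2 un ·: HH|Hh
H/III-1 un II-1×II-2: HH|Hh
H/III-2 un II-1×II-2: HH|Hh
⇒ H over [I-1,I-2,II-1,II-2,III-1,III-2]: 46 consistent
U/I-1 un ·: UU|Uu
U/I-2 un ·: UU|Uu
U/II-1 un I-1×I-2: Uu
U/II-2 aff ·: uu
U/III-1 un II-1×II-2: Uu
U/III-2 aff II-1×II-2: uu
⇒ U over [I-1,I-2,II-1,II-2,III-1,III-2]: 3 consistent

II-1 ∈ {HH Uu, Hh Uu, hh Uu}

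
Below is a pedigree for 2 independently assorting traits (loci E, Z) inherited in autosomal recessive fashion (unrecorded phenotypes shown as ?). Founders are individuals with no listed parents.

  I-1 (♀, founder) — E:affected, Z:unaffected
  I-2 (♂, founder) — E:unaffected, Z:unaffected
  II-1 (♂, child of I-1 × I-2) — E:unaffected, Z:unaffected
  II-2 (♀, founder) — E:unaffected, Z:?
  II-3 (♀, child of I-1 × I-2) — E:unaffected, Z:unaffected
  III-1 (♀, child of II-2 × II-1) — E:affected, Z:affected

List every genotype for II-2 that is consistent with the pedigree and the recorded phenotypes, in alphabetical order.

II-2 ∈ {Ee Zz, Ee zz}

E/I-1 aff ·: ee
E/I-2 un ·: EE|Ee
E/II-1 un I-1×I-2: Ee
E/II-2 un ·: Ee
E/II-3 un I-1×I-2: Ee
E/III-1 aff II-2×II-1: ee
⇒ E over [I-1,I-2,II-1,II-2,II-3,III-1]: 2 consistent
Z/I-1 un ·: ZZ|Zz
Z/I-2 un ·: ZZ|Zz
Z/II-1 un I-1×I-2: Zz
Z/II-2 ? ·: Zz|zz
Z/II-3 un I-1×I-2: ZZ|Zz
Z/III-1 aff II-2×II-1: zz
⇒ Z over [I-1,I-2,II-1,II-2,II-3,III-1]: 12 consistent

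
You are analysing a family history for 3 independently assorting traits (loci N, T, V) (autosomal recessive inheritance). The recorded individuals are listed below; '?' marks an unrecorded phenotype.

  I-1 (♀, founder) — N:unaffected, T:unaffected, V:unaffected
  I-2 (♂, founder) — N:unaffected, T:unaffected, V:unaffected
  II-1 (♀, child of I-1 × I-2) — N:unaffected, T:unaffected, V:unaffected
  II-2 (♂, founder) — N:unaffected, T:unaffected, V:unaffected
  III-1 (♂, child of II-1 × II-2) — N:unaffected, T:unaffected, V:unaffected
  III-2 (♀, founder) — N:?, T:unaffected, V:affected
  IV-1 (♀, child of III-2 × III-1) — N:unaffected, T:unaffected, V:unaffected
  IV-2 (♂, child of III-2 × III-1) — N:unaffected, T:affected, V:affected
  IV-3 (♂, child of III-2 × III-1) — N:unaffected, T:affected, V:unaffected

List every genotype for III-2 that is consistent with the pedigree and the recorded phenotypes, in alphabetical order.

III-2 ∈ {NN Tt vv, Nn Tt vv, nn Tt vv}

N/I-1 un ·: NN|Nn
N/I-2 un ·: NN|Nn
N/II-1 un I-1×I-2: NN|Nn
N/II-2 un ·: NN|Nn
N/III-1 un II-1×II-2: NN|Nn
N/III-2 ? ·: NN|Nn|nn
N/IV-1 un III-2×III-1: NN|Nn
N/IV-2 un III-2×III-1: NN|Nn
N/IV-3 un III-2×III-1: NN|Nn
⇒ N over [I-1,I-2,II-1,II-2,III-1,III-2,IV-1,IV-2,IV-3]: 310 consistent
T/I-1 un ·: TT|Tt
T/I-2 un ·: TT|Tt
T/II-1 un I-1×I-2: TT|Tt
T/II-2 un ·: TT|Tt
T/III-1 un II-1×II-2: Tt
T/III-2 un ·: Tt
T/IV-1 un III-2×III-1: TT|Tt
T/IV-2 aff III-2×III-1: tt
T/IV-3 aff III-2×III-1: tt
⇒ T over [I-1,I-2,II-1,II-2,III-1,III-2,IV-1,IV-2,IV-3]: 20 consistent
V/I-1 un ·: VV|Vv
V/I-2 un ·: VV|Vv
V/II-1 un I-1×I-2: VV|Vv
V/II-2 un ·: VV|Vv
V/III-1 un II-1×II-2: Vv
V/III-2 aff ·: vv
V/IV-1 un III-2×III-1: Vv
V/IV-2 aff III-2×III-1: vv
V/IV-3 un III-2×III-1: Vv
⇒ V over [I-1,I-2,II-1,II-2,III-1,III-2,IV-1,IV-2,IV-3]: 10 consistent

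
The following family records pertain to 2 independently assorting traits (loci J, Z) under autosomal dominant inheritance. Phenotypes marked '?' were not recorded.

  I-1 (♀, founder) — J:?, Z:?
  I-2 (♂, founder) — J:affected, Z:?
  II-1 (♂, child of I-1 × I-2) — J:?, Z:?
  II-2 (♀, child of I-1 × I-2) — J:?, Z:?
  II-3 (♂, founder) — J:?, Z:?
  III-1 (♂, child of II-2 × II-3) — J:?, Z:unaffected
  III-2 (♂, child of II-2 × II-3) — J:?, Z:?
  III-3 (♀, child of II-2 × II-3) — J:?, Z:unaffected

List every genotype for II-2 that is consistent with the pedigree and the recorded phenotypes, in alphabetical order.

J/I-1 ? ·: jj|Jj|JJ
J/I-2 aff ·: Jj|JJ
J/II-1 ? I-1×I-2: jj|Jj|JJ
J/II-2 ? I-1×I-2: jj|Jj|JJ
J/II-3 ? ·: jj|Jj|JJ
J/III-1 ? II-2×II-3: jj|Jj|JJ
J/III-2 ? II-2×II-3: jj|Jj|JJ
J/III-3 ? II-2×II-3: jj|Jj|JJ
⇒ J over [I-1,I-2,II-1,II-2,II-3,III-1,III-2,III-3]: 560 consistent
Z/I-1 ? ·: zz|Zz|ZZ
Z/I-2 ? ·: zz|Zz|ZZ
Z/II-1 ? I-1×I-2: zz|Zz|ZZ
Z/II-2 ? I-1×I-2: zz|Zz
Z/II-3 ? ·: zz|Zz
Z/III-1 un II-2×II-3: zz
Z/III-2 ? II-2×II-3: zz|Zz|ZZ
Z/III-3 un II-2×II-3: zz
⇒ Z over [I-1,I-2,II-1,II-2,II-3,III-1,III-2,III-3]: 89 consistent

II-2 ∈ {JJ Zz, JJ zz, Jj Zz, Jj zz, jj Zz, jj zz}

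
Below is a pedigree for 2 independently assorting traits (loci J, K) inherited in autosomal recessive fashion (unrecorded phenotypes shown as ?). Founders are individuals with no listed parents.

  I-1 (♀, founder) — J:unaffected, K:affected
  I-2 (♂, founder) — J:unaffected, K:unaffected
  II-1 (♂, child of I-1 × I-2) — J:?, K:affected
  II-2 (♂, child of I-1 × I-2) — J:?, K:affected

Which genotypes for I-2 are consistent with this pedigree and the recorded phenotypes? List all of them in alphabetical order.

I-2 ∈ {JJ Kk, Jj Kk}

J/I-1 un ·: JJ|Jj
J/I-2 un ·: JJ|Jj
J/II-1 ? I-1×I-2: JJ|Jj|jj
J/II-2 ? I-1×I-2: JJ|Jj|jj
⇒ J over [I-1,I-2,II-1,II-2]: 18 consistent
K/I-1 aff ·: kk
K/I-2 un ·: Kk
K/II-1 aff I-1×I-2: kk
K/II-2 aff I-1×I-2: kk
⇒ K over [I-1,I-2,II-1,II-2]: 1 consistent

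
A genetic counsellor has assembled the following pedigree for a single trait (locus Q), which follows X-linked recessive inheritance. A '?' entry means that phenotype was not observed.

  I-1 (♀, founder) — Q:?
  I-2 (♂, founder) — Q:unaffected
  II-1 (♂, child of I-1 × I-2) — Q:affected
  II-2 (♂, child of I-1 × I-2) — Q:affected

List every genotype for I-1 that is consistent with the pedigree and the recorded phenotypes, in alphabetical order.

Q/I-1 ? ·: X^QX^q|X^qX^q
Q/I-2 un ·: X^QY
Q/II-1 aff I-1×I-2: X^qY
Q/II-2 aff I-1×I-2: X^qY
⇒ Q over [I-1,I-2,II-1,II-2]: 2 consistent

I-1 ∈ {X^QX^q, X^qX^q}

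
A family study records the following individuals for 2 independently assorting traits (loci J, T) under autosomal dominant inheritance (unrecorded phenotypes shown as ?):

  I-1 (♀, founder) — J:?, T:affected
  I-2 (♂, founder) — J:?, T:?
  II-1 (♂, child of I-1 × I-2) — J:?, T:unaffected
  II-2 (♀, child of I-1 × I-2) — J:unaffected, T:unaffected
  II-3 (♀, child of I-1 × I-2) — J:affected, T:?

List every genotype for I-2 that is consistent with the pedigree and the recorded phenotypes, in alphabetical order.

J/I-1 ? ·: jj|Jj
J/I-2 ? ·: jj|Jj
J/II-1 ? I-1×I-2: jj|Jj|JJ
J/II-2 un I-1×I-2: jj
J/II-3 aff I-1×I-2: Jj|JJ
⇒ J over [I-1,I-2,II-1,II-2,II-3]: 10 consistent
T/I-1 aff ·: Tt
T/I-2 ? ·: tt|Tt
T/II-1 un I-1×I-2: tt
T/II-2 un I-1×I-2: tt
T/II-3 ? I-1×I-2: tt|Tt|TT
⇒ T over [I-1,I-2,II-1,II-2,II-3]: 5 consistent

I-2 ∈ {Jj Tt, Jj tt, jj Tt, jj tt}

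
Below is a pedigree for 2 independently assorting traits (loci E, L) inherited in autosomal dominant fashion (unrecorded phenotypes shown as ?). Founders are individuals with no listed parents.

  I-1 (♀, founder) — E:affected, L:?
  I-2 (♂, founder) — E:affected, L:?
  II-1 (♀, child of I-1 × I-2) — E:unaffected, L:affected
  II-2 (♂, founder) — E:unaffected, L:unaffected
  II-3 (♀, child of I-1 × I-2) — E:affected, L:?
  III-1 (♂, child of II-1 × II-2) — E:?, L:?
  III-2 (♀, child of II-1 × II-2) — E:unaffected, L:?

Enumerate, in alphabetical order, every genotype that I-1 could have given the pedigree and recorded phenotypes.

E/I-1 aff ·: Ee
E/I-2 aff ·: Ee
E/II-1 un I-1×I-2: ee
E/II-2 un ·: ee
E/II-3 aff I-1×I-2: Ee|EE
E/III-1 ? II-1×II-2: ee
E/III-2 un II-1×II-2: ee
⇒ E over [I-1,I-2,II-1,II-2,II-3,III-1,III-2]: 2 consistent
L/I-1 ? ·: ll|Ll|LL
L/I-2 ? ·: ll|Ll|LL
L/II-1 aff I-1×I-2: Ll|LL
L/II-2 un ·: ll
L/II-3 ? I-1×I-2: ll|Ll|LL
L/III-1 ? II-1×II-2: ll|Ll
L/III-2 ? II-1×II-2: ll|Ll
⇒ L over [I-1,I-2,II-1,II-2,II-3,III-1,III-2]: 60 consistent

I-1 ∈ {Ee LL, Ee Ll, Ee ll}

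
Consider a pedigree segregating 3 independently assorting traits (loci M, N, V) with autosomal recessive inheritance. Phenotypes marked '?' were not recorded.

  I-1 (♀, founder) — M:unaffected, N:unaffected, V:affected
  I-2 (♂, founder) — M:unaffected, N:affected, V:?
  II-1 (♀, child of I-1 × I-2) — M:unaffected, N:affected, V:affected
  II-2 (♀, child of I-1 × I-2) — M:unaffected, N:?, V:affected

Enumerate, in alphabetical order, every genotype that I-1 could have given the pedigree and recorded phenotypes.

I-1 ∈ {MM Nn vv, Mm Nn vv}

M/I-1 un ·: MM|Mm
M/I-2 un ·: MM|Mm
M/II-1 un I-1×I-2: MM|Mm
M/II-2 un I-1×I-2: MM|Mm
⇒ M over [I-1,I-2,II-1,II-2]: 13 consistent
N/I-1 un ·: Nn
N/I-2 aff ·: nn
N/II-1 aff I-1×I-2: nn
N/II-2 ? I-1×I-2: Nn|nn
⇒ N over [I-1,I-2,II-1,II-2]: 2 consistent
V/I-1 aff ·: vv
V/I-2 ? ·: Vv|vv
V/II-1 aff I-1×I-2: vv
V/II-2 aff I-1×I-2: vv
⇒ V over [I-1,I-2,II-1,II-2]: 2 consistent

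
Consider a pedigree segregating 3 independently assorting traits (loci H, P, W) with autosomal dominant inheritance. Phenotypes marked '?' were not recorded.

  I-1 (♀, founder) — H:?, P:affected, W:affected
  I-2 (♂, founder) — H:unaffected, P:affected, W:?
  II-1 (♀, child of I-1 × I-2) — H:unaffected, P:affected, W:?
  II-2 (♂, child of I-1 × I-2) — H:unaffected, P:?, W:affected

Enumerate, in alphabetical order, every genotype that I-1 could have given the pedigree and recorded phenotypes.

I-1 ∈ {Hh PP WW, Hh PP Ww, Hh Pp WW, Hh Pp Ww, hh PP WW, hh PP Ww, hh Pp WW, hh Pp Ww}

H/I-1 ? ·: hh|Hh
H/I-2 un ·: hh
H/II-1 un I-1×I-2: hh
H/II-2 un I-1×I-2: hh
⇒ H over [I-1,I-2,II-1,II-2]: 2 consistent
P/I-1 aff ·: Pp|PP
P/I-2 aff ·: Pp|PP
P/II-1 aff I-1×I-2: Pp|PP
P/II-2 ? I-1×I-2: pp|Pp|PP
⇒ P over [I-1,I-2,II-1,II-2]: 15 consistent
W/I-1 aff ·: Ww|WW
W/I-2 ? ·: ww|Ww|WW
W/II-1 ? I-1×I-2: ww|Ww|WW
W/II-2 aff I-1×I-2: Ww|WW
⇒ W over [I-1,I-2,II-1,II-2]: 18 consistent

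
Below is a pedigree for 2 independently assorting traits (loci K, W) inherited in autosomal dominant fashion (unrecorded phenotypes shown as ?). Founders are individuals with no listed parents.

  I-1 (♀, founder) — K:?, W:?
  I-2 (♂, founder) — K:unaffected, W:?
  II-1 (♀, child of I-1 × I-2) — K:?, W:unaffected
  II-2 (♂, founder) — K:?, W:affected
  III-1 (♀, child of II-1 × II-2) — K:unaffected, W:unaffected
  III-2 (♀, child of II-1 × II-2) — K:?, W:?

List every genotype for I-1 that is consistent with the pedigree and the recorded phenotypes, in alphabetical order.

I-1 ∈ {KK Ww, KK ww, Kk Ww, Kk ww, kk Ww, kk ww}

K/I-1 ? ·: kk|Kk|KK
K/I-2 un ·: kk
K/II-1 ? I-1×I-2: kk|Kk
K/II-2 ? ·: kk|Kk
K/III-1 un II-1×II-2: kk
K/III-2 ? II-1×II-2: kk|Kk|KK
⇒ K over [I-1,I-2,II-1,II-2,III-1,III-2]: 16 consistent
W/I-1 ? ·: ww|Ww
W/I-2 ? ·: ww|Ww
W/II-1 un I-1×I-2: ww
W/II-2 aff ·: Ww
W/III-1 un II-1×II-2: ww
W/III-2 ? II-1×II-2: ww|Ww
⇒ W over [I-1,I-2,II-1,II-2,III-1,III-2]: 8 consistent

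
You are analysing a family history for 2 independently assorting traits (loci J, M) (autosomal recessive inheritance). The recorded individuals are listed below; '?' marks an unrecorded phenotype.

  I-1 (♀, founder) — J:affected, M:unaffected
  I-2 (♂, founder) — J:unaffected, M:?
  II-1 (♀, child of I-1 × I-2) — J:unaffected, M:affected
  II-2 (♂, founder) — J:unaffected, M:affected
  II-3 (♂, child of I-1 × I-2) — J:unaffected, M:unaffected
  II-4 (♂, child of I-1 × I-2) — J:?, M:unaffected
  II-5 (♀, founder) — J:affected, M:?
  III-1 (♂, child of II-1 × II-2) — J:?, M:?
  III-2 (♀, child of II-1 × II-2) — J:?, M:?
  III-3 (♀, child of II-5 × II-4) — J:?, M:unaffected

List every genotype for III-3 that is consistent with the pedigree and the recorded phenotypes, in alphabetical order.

III-3 ∈ {Jj MM, Jj Mm, jj MM, jj Mm}

J/I-1 aff ·: jj
J/I-2 un ·: JJ|Jj
J/II-1 un I-1×I-2: Jj
J/II-2 un ·: JJ|Jj
J/II-3 un I-1×I-2: Jj
J/II-4 ? I-1×I-2: Jj|jj
J/II-5 aff ·: jj
J/III-1 ? II-1×II-2: JJ|Jj|jj
J/III-2 ? II-1×II-2: JJ|Jj|jj
J/III-3 ? II-5×II-4: Jj|jj
⇒ J over [I-1,I-2,II-1,II-2,II-3,II-4,II-5,III-1,III-2,III-3]: 65 consistent
M/I-1 un ·: Mm
M/I-2 ? ·: Mm|mm
M/II-1 aff I-1×I-2: mm
M/II-2 aff ·: mm
M/II-3 un I-1×I-2: MM|Mm
M/II-4 un I-1×I-2: MM|Mm
M/II-5 ? ·: MM|Mm|mm
M/III-1 ? II-1×II-2: mm
M/III-2 ? II-1×II-2: mm
M/III-3 un II-5×II-4: MM|Mm
⇒ M over [I-1,I-2,II-1,II-2,II-3,II-4,II-5,III-1,III-2,III-3]: 23 consistent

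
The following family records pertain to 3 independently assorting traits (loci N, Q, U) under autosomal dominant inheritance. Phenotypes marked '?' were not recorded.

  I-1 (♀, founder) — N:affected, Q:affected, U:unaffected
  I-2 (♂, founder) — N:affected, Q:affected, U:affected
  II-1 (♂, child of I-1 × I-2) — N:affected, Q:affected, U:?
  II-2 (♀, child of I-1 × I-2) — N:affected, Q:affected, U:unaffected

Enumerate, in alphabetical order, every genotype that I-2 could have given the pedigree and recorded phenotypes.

I-2 ∈ {NN QQ Uu, NN Qq Uu, Nn QQ Uu, Nn Qq Uu}

N/I-1 aff ·: Nn|NN
N/I-2 aff ·: Nn|NN
N/II-1 aff I-1×I-2: Nn|NN
N/II-2 aff I-1×I-2: Nn|NN
⇒ N over [I-1,I-2,II-1,II-2]: 13 consistent
Q/I-1 aff ·: Qq|QQ
Q/I-2 aff ·: Qq|QQ
Q/II-1 aff I-1×I-2: Qq|QQ
Q/II-2 aff I-1×I-2: Qq|QQ
⇒ Q over [I-1,I-2,II-1,II-2]: 13 consistent
U/I-1 un ·: uu
U/I-2 aff ·: Uu
U/II-1 ? I-1×I-2: uu|Uu
U/II-2 un I-1×I-2: uu
⇒ U over [I-1,I-2,II-1,II-2]: 2 consistent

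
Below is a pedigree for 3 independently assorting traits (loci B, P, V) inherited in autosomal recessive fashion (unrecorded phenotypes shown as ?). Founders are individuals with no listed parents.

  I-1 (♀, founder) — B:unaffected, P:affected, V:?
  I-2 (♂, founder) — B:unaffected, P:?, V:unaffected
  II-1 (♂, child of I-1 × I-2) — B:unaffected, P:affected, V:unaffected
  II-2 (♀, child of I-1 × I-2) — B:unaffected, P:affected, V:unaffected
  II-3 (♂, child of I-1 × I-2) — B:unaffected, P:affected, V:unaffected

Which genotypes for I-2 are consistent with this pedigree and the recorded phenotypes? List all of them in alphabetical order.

I-2 ∈ {BB Pp VV, BB Pp Vv, BB pp VV, BB pp Vv, Bb Pp VV, Bb Pp Vv, Bb pp VV, Bb pp Vv}

B/I-1 un ·: BB|Bb
B/I-2 un ·: BB|Bb
B/II-1 un I-1×I-2: BB|Bb
B/II-2 un I-1×I-2: BB|Bb
B/II-3 un I-1×I-2: BB|Bb
⇒ B over [I-1,I-2,II-1,II-2,II-3]: 25 consistent
P/I-1 aff ·: pp
P/I-2 ? ·: Pp|pp
P/II-1 aff I-1×I-2: pp
P/II-2 aff I-1×I-2: pp
P/II-3 aff I-1×I-2: pp
⇒ P over [I-1,I-2,II-1,II-2,II-3]: 2 consistent
V/I-1 ? ·: VV|Vv|vv
V/I-2 un ·: VV|Vv
V/II-1 un I-1×I-2: VV|Vv
V/II-2 un I-1×I-2: VV|Vv
V/II-3 un I-1×I-2: VV|Vv
⇒ V over [I-1,I-2,II-1,II-2,II-3]: 27 consistent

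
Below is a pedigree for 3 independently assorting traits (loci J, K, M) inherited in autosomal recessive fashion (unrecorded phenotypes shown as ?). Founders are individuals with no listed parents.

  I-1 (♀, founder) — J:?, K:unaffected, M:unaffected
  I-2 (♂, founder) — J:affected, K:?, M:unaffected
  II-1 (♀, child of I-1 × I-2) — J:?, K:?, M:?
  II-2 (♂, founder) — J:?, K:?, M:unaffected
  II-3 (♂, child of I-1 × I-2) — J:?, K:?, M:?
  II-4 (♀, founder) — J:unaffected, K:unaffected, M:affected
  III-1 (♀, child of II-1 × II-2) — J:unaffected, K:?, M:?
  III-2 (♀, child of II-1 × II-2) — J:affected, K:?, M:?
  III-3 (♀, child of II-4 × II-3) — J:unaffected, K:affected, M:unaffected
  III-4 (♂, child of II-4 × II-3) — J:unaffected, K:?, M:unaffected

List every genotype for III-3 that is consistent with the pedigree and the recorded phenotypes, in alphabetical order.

III-3 ∈ {JJ kk Mm, Jj kk Mm}

J/I-1 ? ·: JJ|Jj|jj
J/I-2 aff ·: jj
J/II-1 ? I-1×I-2: Jj|jj
J/II-2 ? ·: Jj|jj
J/II-3 ? I-1×I-2: Jj|jj
J/II-4 un ·: JJ|Jj
J/III-1 un II-1×II-2: JJ|Jj
J/III-2 aff II-1×II-2: jj
J/III-3 un II-4×II-3: JJ|Jj
J/III-4 un II-4×II-3: JJ|Jj
⇒ J over [I-1,I-2,II-1,II-2,II-3,II-4,III-1,III-2,III-3,III-4]: 66 consistent
K/I-1 un ·: KK|Kk
K/I-2 ? ·: KK|Kk|kk
K/II-1 ? I-1×I-2: KK|Kk|kk
K/II-2 ? ·: KK|Kk|kk
K/II-3 ? I-1×I-2: Kk|kk
K/II-4 un ·: Kk
K/III-1 ? II-1×II-2: KK|Kk|kk
K/III-2 ? II-1×II-2: KK|Kk|kk
K/III-3 aff II-4×II-3: kk
K/III-4 ? II-4×II-3: KK|Kk|kk
⇒ K over [I-1,I-2,II-1,II-2,II-3,II-4,III-1,III-2,III-3,III-4]: 449 consistent
M/I-1 un ·: MM|Mm
M/I-2 un ·: MM|Mm
M/II-1 ? I-1×I-2: MM|Mm|mm
M/II-2 un ·: MM|Mm
M/II-3 ? I-1×I-2: MM|Mm
M/II-4 aff ·: mm
M/III-1 ? II-1×II-2: MM|Mm|mm
M/III-2 ? II-1×II-2: MM|Mm|mm
M/III-3 un II-4×II-3: Mm
M/III-4 un II-4×II-3: Mm
⇒ M over [I-1,I-2,II-1,II-2,II-3,II-4,III-1,III-2,III-3,III-4]: 123 consistent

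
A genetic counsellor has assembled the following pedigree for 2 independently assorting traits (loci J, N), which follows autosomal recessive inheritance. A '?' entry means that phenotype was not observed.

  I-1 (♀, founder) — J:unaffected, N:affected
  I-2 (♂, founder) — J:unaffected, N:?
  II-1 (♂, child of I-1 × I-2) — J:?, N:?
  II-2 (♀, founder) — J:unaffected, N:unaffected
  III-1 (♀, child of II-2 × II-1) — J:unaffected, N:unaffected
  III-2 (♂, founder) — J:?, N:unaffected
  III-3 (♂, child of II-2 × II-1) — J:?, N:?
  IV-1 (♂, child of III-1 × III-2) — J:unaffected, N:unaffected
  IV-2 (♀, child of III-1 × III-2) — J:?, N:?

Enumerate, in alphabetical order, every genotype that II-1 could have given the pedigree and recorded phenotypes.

J/I-1 un ·: JJ|Jj
J/I-2 un ·: JJ|Jj
J/II-1 ? I-1×I-2: JJ|Jj|jj
J/II-2 un ·: JJ|Jj
J/III-1 un II-2×II-1: JJ|Jj
J/III-2 ? ·: JJ|Jj|jj
J/III-3 ? II-2×II-1: JJ|Jj|jj
J/IV-1 un III-1×III-2: JJ|Jj
J/IV-2 ? III-1×III-2: JJ|Jj|jj
⇒ J over [I-1,I-2,II-1,II-2,III-1,III-2,III-3,IV-1,IV-2]: 474 consistent
N/I-1 aff ·: nn
N/I-2 ? ·: NN|Nn|nn
N/II-1 ? I-1×I-2: Nn|nn
N/II-2 un ·: NN|Nn
N/III-1 un II-2×II-1: NN|Nn
N/III-2 un ·: NN|Nn
N/III-3 ? II-2×II-1: NN|Nn|nn
N/IV-1 un III-1×III-2: NN|Nn
N/IV-2 ? III-1×III-2: NN|Nn|nn
⇒ N over [I-1,I-2,II-1,II-2,III-1,III-2,III-3,IV-1,IV-2]: 210 consistent

II-1 ∈ {JJ Nn, JJ nn, Jj Nn, Jj nn, jj Nn, jj nn}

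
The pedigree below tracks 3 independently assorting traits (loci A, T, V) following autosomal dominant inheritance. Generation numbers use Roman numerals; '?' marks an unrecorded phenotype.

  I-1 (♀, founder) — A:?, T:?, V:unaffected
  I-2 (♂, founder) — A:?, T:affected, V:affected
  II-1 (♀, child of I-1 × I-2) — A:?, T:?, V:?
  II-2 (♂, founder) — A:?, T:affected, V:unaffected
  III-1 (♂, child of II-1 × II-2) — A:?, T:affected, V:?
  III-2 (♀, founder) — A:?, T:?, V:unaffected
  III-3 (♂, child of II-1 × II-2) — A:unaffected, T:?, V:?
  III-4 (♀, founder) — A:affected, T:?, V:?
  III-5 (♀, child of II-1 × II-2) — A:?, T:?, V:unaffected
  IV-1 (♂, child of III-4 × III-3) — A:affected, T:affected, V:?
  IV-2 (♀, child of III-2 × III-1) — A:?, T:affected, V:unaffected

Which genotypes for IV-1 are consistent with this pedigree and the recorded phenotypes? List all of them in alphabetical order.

IV-1 ∈ {Aa TT VV, Aa TT Vv, Aa TT vv, Aa Tt VV, Aa Tt Vv, Aa Tt vv}

A/I-1 ? ·: aa|Aa|AA
A/I-2 ? ·: aa|Aa|AA
A/II-1 ? I-1×I-2: aa|Aa
A/II-2 ? ·: aa|Aa
A/III-1 ? II-1×II-2: aa|Aa|AA
A/III-2 ? ·: aa|Aa|AA
A/III-3 un II-1×II-2: aa
A/III-4 aff ·: Aa|AA
A/III-5 ? II-1×II-2: aa|Aa|AA
A/IV-1 aff III-4×III-3: Aa
A/IV-2 ? III-2×III-1: aa|Aa|AA
⇒ A over [I-1,I-2,II-1,II-2,III-1,III-2,III-3,III-4,III-5,IV-1,IV-2]: 1146 consistent
T/I-1 ? ·: tt|Tt|TT
T/I-2 aff ·: Tt|TT
T/II-1 ? I-1×I-2: tt|Tt|TT
T/II-2 aff ·: Tt|TT
T/III-1 aff II-1×II-2: Tt|TT
T/III-2 ? ·: tt|Tt|TT
T/III-3 ? II-1×II-2: tt|Tt|TT
T/III-4 ? ·: tt|Tt|TT
T/III-5 ? II-1×II-2: tt|Tt|TT
T/IV-1 aff III-4×III-3: Tt|TT
T/IV-2 aff III-2×III-1: Tt|TT
⇒ T over [I-1,I-2,II-1,II-2,III-1,III-2,III-3,III-4,III-5,IV-1,IV-2]: 3197 consistent
V/I-1 un ·: vv
V/I-2 aff ·: Vv|VV
V/II-1 ? I-1×I-2: vv|Vv
V/II-2 un ·: vv
V/III-1 ? II-1×II-2: vv|Vv
V/III-2 un ·: vv
V/III-3 ? II-1×II-2: vv|Vv
V/III-4 ? ·: vv|Vv|VV
V/III-5 un II-1×II-2: vv
V/IV-1 ? III-4×III-3: vv|Vv|VV
V/IV-2 un III-2×III-1: vv
⇒ V over [I-1,I-2,II-1,II-2,III-1,III-2,III-3,III-4,III-5,IV-1,IV-2]: 48 consistent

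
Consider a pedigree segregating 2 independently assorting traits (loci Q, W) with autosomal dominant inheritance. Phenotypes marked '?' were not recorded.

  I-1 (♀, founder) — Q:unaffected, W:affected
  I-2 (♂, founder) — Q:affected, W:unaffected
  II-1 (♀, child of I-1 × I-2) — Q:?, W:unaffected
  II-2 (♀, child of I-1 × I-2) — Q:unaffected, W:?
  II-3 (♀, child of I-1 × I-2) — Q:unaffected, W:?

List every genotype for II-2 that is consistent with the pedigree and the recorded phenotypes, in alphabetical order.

II-2 ∈ {qq Ww, qq ww}

Q/I-1 un ·: qq
Q/I-2 aff ·: Qq
Q/II-1 ? I-1×I-2: qq|Qq
Q/II-2 un I-1×I-2: qq
Q/II-3 un I-1×I-2: qq
⇒ Q over [I-1,I-2,II-1,II-2,II-3]: 2 consistent
W/I-1 aff ·: Ww
W/I-2 un ·: ww
W/II-1 un I-1×I-2: ww
W/II-2 ? I-1×I-2: ww|Ww
W/II-3 ? I-1×I-2: ww|Ww
⇒ W over [I-1,I-2,II-1,II-2,II-3]: 4 consistent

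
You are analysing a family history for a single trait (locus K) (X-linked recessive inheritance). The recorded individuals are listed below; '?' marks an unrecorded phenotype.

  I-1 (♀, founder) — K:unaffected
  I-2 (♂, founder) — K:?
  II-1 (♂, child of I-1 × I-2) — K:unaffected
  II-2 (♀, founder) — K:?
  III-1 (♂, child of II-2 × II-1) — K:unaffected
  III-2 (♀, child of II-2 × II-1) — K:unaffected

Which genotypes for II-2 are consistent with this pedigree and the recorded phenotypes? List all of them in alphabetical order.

II-2 ∈ {X^KX^K, X^KX^k}

K/I-1 un ·: X^KX^K|X^KX^k
K/I-2 ? ·: X^KY|X^kY
K/II-1 un I-1×I-2: X^KY
K/II-2 ? ·: X^KX^K|X^KX^k
K/III-1 un II-2×II-1: X^KY
K/III-2 un II-2×II-1: X^KX^K|X^KX^k
⇒ K over [I-1,I-2,II-1,II-2,III-1,III-2]: 12 consistent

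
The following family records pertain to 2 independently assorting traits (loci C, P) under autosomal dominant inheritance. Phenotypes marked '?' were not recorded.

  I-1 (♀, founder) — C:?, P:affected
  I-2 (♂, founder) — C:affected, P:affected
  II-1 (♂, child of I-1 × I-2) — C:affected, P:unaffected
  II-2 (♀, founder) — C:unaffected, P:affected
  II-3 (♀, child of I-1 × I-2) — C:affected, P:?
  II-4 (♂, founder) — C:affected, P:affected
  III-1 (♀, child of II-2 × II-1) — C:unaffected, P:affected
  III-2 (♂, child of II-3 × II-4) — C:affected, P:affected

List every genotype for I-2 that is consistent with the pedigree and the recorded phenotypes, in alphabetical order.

C/I-1 ? ·: cc|Cc|CC
C/I-2 aff ·: Cc|CC
C/II-1 aff I-1×I-2: Cc
C/II-2 un ·: cc
C/II-3 aff I-1×I-2: Cc|CC
C/II-4 aff ·: Cc|CC
C/III-1 un II-2×II-1: cc
C/III-2 aff II-3×II-4: Cc|CC
⇒ C over [I-1,I-2,II-1,II-2,II-3,II-4,III-1,III-2]: 29 consistent
P/I-1 aff ·: Pp
P/I-2 aff ·: Pp
P/II-1 un I-1×I-2: pp
P/II-2 aff ·: Pp|PP
P/II-3 ? I-1×I-2: pp|Pp|PP
P/II-4 aff ·: Pp|PP
P/III-1 aff II-2×II-1: Pp
P/III-2 aff II-3×II-4: Pp|PP
⇒ P over [I-1,I-2,II-1,II-2,II-3,II-4,III-1,III-2]: 18 consistent

I-2 ∈ {CC Pp, Cc Pp}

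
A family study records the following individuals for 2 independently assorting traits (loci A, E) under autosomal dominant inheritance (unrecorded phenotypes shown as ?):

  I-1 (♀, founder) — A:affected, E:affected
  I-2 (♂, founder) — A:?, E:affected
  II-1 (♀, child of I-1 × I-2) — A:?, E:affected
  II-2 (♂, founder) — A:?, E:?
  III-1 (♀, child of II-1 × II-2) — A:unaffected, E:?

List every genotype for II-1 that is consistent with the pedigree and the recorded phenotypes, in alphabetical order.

A/I-1 aff ·: Aa|AA
A/I-2 ? ·: aa|Aa|AA
A/II-1 ? I-1×I-2: aa|Aa
A/II-2 ? ·: aa|Aa
A/III-1 un II-1×II-2: aa
⇒ A over [I-1,I-2,II-1,II-2,III-1]: 14 consistent
E/I-1 aff ·: Ee|EE
E/I-2 aff ·: Ee|EE
E/II-1 aff I-1×I-2: Ee|EE
E/II-2 ? ·: ee|Ee|EE
E/III-1 ? II-1×II-2: ee|Ee|EE
⇒ E over [I-1,I-2,II-1,II-2,III-1]: 37 consistent

II-1 ∈ {Aa EE, Aa Ee, aa EE, aa Ee}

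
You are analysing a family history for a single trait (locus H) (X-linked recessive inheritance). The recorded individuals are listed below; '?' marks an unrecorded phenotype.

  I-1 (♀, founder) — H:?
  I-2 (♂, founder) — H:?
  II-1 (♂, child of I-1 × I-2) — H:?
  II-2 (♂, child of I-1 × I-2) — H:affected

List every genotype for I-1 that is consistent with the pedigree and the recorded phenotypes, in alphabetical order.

I-1 ∈ {X^HX^h, X^hX^h}

H/I-1 ? ·: X^HX^h|X^hX^h
H/I-2 ? ·: X^HY|X^hY
H/II-1 ? I-1×I-2: X^HY|X^hY
H/II-2 aff I-1×I-2: X^hY
⇒ H over [I-1,I-2,II-1,II-2]: 6 consistent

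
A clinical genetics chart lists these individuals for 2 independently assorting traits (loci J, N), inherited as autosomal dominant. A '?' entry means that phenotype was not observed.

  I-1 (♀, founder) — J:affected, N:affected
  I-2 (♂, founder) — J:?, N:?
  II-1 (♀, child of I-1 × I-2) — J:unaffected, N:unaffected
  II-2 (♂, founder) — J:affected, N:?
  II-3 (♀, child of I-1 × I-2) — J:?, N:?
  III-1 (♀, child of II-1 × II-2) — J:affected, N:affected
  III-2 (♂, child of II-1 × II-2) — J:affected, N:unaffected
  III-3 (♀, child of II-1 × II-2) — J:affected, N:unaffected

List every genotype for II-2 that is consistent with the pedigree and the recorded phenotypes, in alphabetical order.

II-2 ∈ {JJ Nn, Jj Nn}

J/I-1 aff ·: Jj
J/I-2 ? ·: jj|Jj
J/II-1 un I-1×I-2: jj
J/II-2 aff ·: Jj|JJ
J/II-3 ? I-1×I-2: jj|Jj|JJ
J/III-1 aff II-1×II-2: Jj
J/III-2 aff II-1×II-2: Jj
J/III-3 aff II-1×II-2: Jj
⇒ J over [I-1,I-2,II-1,II-2,II-3,III-1,III-2,III-3]: 10 consistent
N/I-1 aff ·: Nn
N/I-2 ? ·: nn|Nn
N/II-1 un I-1×I-2: nn
N/II-2 ? ·: Nn
N/II-3 ? I-1×I-2: nn|Nn|NN
N/III-1 aff II-1×II-2: Nn
N/III-2 un II-1×II-2: nn
N/III-3 un II-1×II-2: nn
⇒ N over [I-1,I-2,II-1,II-2,II-3,III-1,III-2,III-3]: 5 consistent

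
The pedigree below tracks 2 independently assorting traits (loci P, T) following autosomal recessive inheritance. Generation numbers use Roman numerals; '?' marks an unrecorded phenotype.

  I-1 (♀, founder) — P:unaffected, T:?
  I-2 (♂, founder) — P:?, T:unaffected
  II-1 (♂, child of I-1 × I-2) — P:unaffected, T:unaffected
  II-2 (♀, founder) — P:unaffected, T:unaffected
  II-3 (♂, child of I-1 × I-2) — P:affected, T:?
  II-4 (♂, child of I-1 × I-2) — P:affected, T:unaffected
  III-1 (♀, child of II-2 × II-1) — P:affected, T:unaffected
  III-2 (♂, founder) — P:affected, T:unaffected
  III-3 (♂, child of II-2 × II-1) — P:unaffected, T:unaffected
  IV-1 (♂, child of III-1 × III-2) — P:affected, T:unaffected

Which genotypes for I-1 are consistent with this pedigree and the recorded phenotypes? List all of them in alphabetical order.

P/I-1 un ·: Pp
P/I-2 ? ·: Pp|pp
P/II-1 un I-1×I-2: Pp
P/II-2 un ·: Pp
P/II-3 aff I-1×I-2: pp
P/II-4 aff I-1×I-2: pp
P/III-1 aff II-2×II-1: pp
P/III-2 aff ·: pp
P/III-3 un II-2×II-1: PP|Pp
P/IV-1 aff III-1×III-2: pp
⇒ P over [I-1,I-2,II-1,II-2,II-3,II-4,III-1,III-2,III-3,IV-1]: 4 consistent
T/I-1 ? ·: TT|Tt|tt
T/I-2 un ·: TT|Tt
T/II-1 un I-1×I-2: TT|Tt
T/II-2 un ·: TT|Tt
T/II-3 ? I-1×I-2: TT|Tt|tt
T/II-4 un I-1×I-2: TT|Tt
T/III-1 un II-2×II-1: TT|Tt
T/III-2 un ·: TT|Tt
T/III-3 un II-2×II-1: TT|Tt
T/IV-1 un III-1×III-2: TT|Tt
⇒ T over [I-1,I-2,II-1,II-2,II-3,II-4,III-1,III-2,III-3,IV-1]: 731 consistent

I-1 ∈ {Pp TT, Pp Tt, Pp tt}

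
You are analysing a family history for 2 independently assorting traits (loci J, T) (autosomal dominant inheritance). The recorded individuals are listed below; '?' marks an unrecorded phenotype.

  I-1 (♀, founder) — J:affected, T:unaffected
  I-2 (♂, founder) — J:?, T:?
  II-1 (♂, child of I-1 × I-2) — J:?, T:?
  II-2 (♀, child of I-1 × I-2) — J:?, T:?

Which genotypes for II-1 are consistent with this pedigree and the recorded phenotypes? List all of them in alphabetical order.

J/I-1 aff ·: Jj|JJ
J/I-2 ? ·: jj|Jj|JJ
J/II-1 ? I-1×I-2: jj|Jj|JJ
J/II-2 ? I-1×I-2: jj|Jj|JJ
⇒ J over [I-1,I-2,II-1,II-2]: 23 consistent
T/I-1 un ·: tt
T/I-2 ? ·: tt|Tt|TT
T/II-1 ? I-1×I-2: tt|Tt
T/II-2 ? I-1×I-2: tt|Tt
⇒ T over [I-1,I-2,II-1,II-2]: 6 consistent

II-1 ∈ {JJ Tt, JJ tt, Jj Tt, Jj tt, jj Tt, jj tt}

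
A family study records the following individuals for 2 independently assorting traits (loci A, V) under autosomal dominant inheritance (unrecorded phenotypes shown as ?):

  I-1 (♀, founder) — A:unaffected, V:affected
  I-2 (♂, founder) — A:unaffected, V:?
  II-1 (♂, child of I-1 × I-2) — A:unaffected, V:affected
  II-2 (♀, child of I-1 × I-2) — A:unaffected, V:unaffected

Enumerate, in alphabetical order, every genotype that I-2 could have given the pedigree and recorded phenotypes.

I-2 ∈ {aa Vv, aa vv}

A/I-1 un ·: aa
A/I-2 un ·: aa
A/II-1 un I-1×I-2: aa
A/II-2 un I-1×I-2: aa
⇒ A over [I-1,I-2,II-1,II-2]: 1 consistent
V/I-1 aff ·: Vv
V/I-2 ? ·: vv|Vv
V/II-1 aff I-1×I-2: Vv|VV
V/II-2 un I-1×I-2: vv
⇒ V over [I-1,I-2,II-1,II-2]: 3 consistent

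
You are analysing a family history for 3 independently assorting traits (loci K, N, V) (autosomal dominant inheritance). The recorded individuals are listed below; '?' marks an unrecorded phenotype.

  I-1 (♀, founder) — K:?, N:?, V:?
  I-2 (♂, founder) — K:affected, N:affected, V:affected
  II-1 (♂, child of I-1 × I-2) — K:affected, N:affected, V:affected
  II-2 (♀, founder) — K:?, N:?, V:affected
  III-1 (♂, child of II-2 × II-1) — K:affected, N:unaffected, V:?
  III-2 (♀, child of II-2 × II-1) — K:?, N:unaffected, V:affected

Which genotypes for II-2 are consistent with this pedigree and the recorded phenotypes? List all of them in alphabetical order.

II-2 ∈ {KK Nn VV, KK Nn Vv, KK nn VV, KK nn Vv, Kk Nn VV, Kk Nn Vv, Kk nn VV, Kk nn Vv, kk Nn VV, kk Nn Vv, kk nn VV, kk nn Vv}

K/I-1 ? ·: kk|Kk|KK
K/I-2 aff ·: Kk|KK
K/II-1 aff I-1×I-2: Kk|KK
K/II-2 ? ·: kk|Kk|KK
K/III-1 aff II-2×II-1: Kk|KK
K/III-2 ? II-2×II-1: kk|Kk|KK
⇒ K over [I-1,I-2,II-1,II-2,III-1,III-2]: 84 consistent
N/I-1 ? ·: nn|Nn|NN
N/I-2 aff ·: Nn|NN
N/II-1 aff I-1×I-2: Nn
N/II-2 ? ·: nn|Nn
N/III-1 un II-2×II-1: nn
N/III-2 un II-2×II-1: nn
⇒ N over [I-1,I-2,II-1,II-2,III-1,III-2]: 10 consistent
V/I-1 ? ·: vv|Vv|VV
V/I-2 aff ·: Vv|VV
V/II-1 aff I-1×I-2: Vv|VV
V/II-2 aff ·: Vv|VV
V/III-1 ? II-2×II-1: vv|Vv|VV
V/III-2 aff II-2×II-1: Vv|VV
⇒ V over [I-1,I-2,II-1,II-2,III-1,III-2]: 70 consistent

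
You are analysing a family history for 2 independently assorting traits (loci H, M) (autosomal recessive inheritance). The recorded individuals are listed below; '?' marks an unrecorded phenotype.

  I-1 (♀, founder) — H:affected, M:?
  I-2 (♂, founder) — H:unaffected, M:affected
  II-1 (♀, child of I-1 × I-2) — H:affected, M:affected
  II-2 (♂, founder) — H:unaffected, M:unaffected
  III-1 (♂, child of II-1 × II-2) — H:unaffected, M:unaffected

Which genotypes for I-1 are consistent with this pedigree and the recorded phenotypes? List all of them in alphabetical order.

H/I-1 aff ·: hh
H/I-2 un ·: Hh
H/II-1 aff I-1×I-2: hh
H/II-2 un ·: HH|Hh
H/III-1 un II-1×II-2: Hh
⇒ H over [I-1,I-2,II-1,II-2,III-1]: 2 consistent
M/I-1 ? ·: Mm|mm
M/I-2 aff ·: mm
M/II-1 aff I-1×I-2: mm
M/II-2 un ·: MM|Mm
M/III-1 un II-1×II-2: Mm
⇒ M over [I-1,I-2,II-1,II-2,III-1]: 4 consistent

I-1 ∈ {hh Mm, hh mm}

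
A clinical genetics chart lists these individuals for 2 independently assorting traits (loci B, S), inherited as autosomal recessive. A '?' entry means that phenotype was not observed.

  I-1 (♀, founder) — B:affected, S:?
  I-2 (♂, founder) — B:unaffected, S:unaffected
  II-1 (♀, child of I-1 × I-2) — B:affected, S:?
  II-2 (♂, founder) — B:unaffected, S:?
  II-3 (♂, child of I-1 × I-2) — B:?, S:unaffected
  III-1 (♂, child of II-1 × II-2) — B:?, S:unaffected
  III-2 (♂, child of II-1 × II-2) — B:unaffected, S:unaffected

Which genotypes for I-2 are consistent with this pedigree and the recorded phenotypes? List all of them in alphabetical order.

I-2 ∈ {Bb SS, Bb Ss}

B/I-1 aff ·: bb
B/I-2 un ·: Bb
B/II-1 aff I-1×I-2: bb
B/II-2 un ·: BB|Bb
B/II-3 ? I-1×I-2: Bb|bb
B/III-1 ? II-1×II-2: Bb|bb
B/III-2 un II-1×II-2: Bb
⇒ B over [I-1,I-2,II-1,II-2,II-3,III-1,III-2]: 6 consistent
S/I-1 ? ·: SS|Ss|ss
S/I-2 un ·: SS|Ss
S/II-1 ? I-1×I-2: SS|Ss|ss
S/II-2 ? ·: SS|Ss|ss
S/II-3 un I-1×I-2: SS|Ss
S/III-1 un II-1×II-2: SS|Ss
S/III-2 un II-1×II-2: SS|Ss
⇒ S over [I-1,I-2,II-1,II-2,II-3,III-1,III-2]: 120 consistent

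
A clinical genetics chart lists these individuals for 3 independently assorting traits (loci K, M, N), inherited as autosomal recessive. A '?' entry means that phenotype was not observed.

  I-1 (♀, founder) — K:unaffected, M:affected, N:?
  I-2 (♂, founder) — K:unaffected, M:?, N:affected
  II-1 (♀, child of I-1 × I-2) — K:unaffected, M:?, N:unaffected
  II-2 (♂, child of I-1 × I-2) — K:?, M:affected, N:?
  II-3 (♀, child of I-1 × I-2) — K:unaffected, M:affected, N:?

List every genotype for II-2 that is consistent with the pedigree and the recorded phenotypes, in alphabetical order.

II-2 ∈ {KK mm Nn, KK mm nn, Kk mm Nn, Kk mm nn, kk mm Nn, kk mm nn}

K/I-1 un ·: KK|Kk
K/I-2 un ·: KK|Kk
K/II-1 un I-1×I-2: KK|Kk
K/II-2 ? I-1×I-2: KK|Kk|kk
K/II-3 un I-1×I-2: KK|Kk
⇒ K over [I-1,I-2,II-1,II-2,II-3]: 29 consistent
M/I-1 aff ·: mm
M/I-2 ? ·: Mm|mm
M/II-1 ? I-1×I-2: Mm|mm
M/II-2 aff I-1×I-2: mm
M/II-3 aff I-1×I-2: mm
⇒ M over [I-1,I-2,II-1,II-2,II-3]: 3 consistent
N/I-1 ? ·: NN|Nn
N/I-2 aff ·: nn
N/II-1 un I-1×I-2: Nn
N/II-2 ? I-1×I-2: Nn|nn
N/II-3 ? I-1×I-2: Nn|nn
⇒ N over [I-1,I-2,II-1,II-2,II-3]: 5 consistent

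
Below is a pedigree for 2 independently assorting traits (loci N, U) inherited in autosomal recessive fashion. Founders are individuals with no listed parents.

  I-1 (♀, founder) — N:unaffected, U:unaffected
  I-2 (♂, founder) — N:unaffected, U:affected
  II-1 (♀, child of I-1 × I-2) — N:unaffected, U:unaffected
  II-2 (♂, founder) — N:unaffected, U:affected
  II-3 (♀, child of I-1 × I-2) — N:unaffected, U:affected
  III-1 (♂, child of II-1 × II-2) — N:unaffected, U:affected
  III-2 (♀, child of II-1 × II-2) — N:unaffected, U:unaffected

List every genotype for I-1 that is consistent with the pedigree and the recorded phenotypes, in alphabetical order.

N/I-1 un ·: NN|Nn
N/I-2 un ·: NN|Nn
N/II-1 un I-1×I-2: NN|Nn
N/II-2 un ·: NN|Nn
N/II-3 un I-1×I-2: NN|Nn
N/III-1 un II-1×II-2: NN|Nn
N/III-2 un II-1×II-2: NN|Nn
⇒ N over [I-1,I-2,II-1,II-2,II-3,III-1,III-2]: 83 consistent
U/I-1 un ·: Uu
U/I-2 aff ·: uu
U/II-1 un I-1×I-2: Uu
U/II-2 aff ·: uu
U/II-3 aff I-1×I-2: uu
U/III-1 aff II-1×II-2: uu
U/III-2 un II-1×II-2: Uu
⇒ U over [I-1,I-2,II-1,II-2,II-3,III-1,III-2]: 1 consistent

I-1 ∈ {NN Uu, Nn Uu}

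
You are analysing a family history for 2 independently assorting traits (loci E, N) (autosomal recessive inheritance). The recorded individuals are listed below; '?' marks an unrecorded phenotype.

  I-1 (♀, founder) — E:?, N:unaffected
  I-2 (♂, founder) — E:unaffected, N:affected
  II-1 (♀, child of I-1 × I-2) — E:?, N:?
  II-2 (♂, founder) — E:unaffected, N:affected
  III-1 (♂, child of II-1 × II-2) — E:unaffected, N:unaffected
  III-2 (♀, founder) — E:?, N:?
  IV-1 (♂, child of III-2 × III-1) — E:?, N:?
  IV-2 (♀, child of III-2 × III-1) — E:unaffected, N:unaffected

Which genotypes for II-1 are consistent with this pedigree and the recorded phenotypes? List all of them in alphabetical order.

E/I-1 ? ·: EE|Ee|ee
E/I-2 un ·: EE|Ee
E/II-1 ? I-1×I-2: EE|Ee|ee
E/II-2 un ·: EE|Ee
E/III-1 un II-1×II-2: EE|Ee
E/III-2 ? ·: EE|Ee|ee
E/IV-1 ? III-2×III-1: EE|Ee|ee
E/IV-2 un III-2×III-1: EE|Ee
⇒ E over [I-1,I-2,II-1,II-2,III-1,III-2,IV-1,IV-2]: 324 consistent
N/I-1 un ·: NN|Nn
N/I-2 aff ·: nn
N/II-1 ? I-1×I-2: Nn
N/II-2 aff ·: nn
N/III-1 un II-1×II-2: Nn
N/III-2 ? ·: NN|Nn|nn
N/IV-1 ? III-2×III-1: NN|Nn|nn
N/IV-2 un III-2×III-1: NN|Nn
⇒ N over [I-1,I-2,II-1,II-2,III-1,III-2,IV-1,IV-2]: 24 consistent

II-1 ∈ {EE Nn, Ee Nn, ee Nn}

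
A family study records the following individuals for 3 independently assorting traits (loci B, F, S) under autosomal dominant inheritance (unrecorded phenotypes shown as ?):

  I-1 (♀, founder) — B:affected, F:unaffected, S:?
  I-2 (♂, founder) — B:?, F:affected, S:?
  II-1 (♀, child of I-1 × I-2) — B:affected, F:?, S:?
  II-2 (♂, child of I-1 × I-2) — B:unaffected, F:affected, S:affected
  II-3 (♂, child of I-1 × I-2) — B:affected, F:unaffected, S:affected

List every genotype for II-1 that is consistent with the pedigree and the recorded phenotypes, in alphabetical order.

II-1 ∈ {BB Ff SS, BB Ff Ss, BB Ff ss, BB ff SS, BB ff Ss, BB ff ss, Bb Ff SS, Bb Ff Ss, Bb Ff ss, Bb ff SS, Bb ff Ss, Bb ff ss}

B/I-1 aff ·: Bb
B/I-2 ? ·: bb|Bb
B/II-1 aff I-1×I-2: Bb|BB
B/II-2 un I-1×I-2: bb
B/II-3 aff I-1×I-2: Bb|BB
⇒ B over [I-1,I-2,II-1,II-2,II-3]: 5 consistent
F/I-1 un ·: ff
F/I-2 aff ·: Ff
F/II-1 ? I-1×I-2: ff|Ff
F/II-2 aff I-1×I-2: Ff
F/II-3 un I-1×I-2: ff
⇒ F over [I-1,I-2,II-1,II-2,II-3]: 2 consistent
S/I-1 ? ·: ss|Ss|SS
S/I-2 ? ·: ss|Ss|SS
S/II-1 ? I-1×I-2: ss|Ss|SS
S/II-2 aff I-1×I-2: Ss|SS
S/II-3 aff I-1×I-2: Ss|SS
⇒ S over [I-1,I-2,II-1,II-2,II-3]: 35 consistent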